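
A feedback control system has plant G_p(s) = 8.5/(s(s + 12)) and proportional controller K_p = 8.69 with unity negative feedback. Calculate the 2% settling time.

From 1 + K_pG_p(s) = 0: s² + 12s + 73.86 = 0 ⇒ ω_n = 8.594, ζ = 0.6981.
2% settling time T_s ≈ 4/(ζω_n) = 4/6 = 0.667 s.

T_s ≈ 0.667 s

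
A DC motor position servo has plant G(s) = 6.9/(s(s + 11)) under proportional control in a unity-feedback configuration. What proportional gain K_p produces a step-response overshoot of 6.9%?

From %OS = 100·exp(−πζ/√(1−ζ²)) = 6.9%, ζ = −ln(0.069)/√(π²+ln²(0.069)) = 0.6481.
Characteristic equation s² + 11s + 6.9K_p = 0 gives ζ = 11/(2√(6.9K_p)).
Setting ζ = 0.6481: √(6.9K_p) = 11/(2·0.6481) = 8.486, so K_p = 72.02/6.9 = 10.4.

K_p = 10.4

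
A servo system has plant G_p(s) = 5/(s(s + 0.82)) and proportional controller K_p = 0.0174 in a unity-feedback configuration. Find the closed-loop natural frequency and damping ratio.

With unity feedback the closed-loop characteristic equation is s² + 0.82s + 0.0174·5 = s² + 0.82s + 0.087 = 0.
So ω_n² = 0.087 ⇒ ω_n = 0.295 rad/s, and ζ = 0.82/(2ω_n) = 1.39.

ω_n = 0.295 rad/s, ζ = 1.39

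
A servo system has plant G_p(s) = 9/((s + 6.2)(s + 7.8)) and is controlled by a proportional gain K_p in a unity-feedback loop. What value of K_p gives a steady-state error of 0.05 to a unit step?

K_p = 102

The loop is type 0, so e_ss(step) = 1/(1 + K_pos) with K_pos = K_p·G_p(0).
G_p(0) = 0.1861. Require 1/(1 + K_p·0.1861) = 0.05, so 1 + 0.1861·K_p = 20.
K_p = (20 − 1)/0.1861 = 102.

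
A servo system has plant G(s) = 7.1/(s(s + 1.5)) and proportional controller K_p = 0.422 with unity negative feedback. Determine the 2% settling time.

T_s ≈ 5.33 s

From 1 + K_pG(s) = 0: s² + 1.5s + 2.996 = 0 ⇒ ω_n = 1.731, ζ = 0.4333.
2% settling time T_s ≈ 4/(ζω_n) = 4/0.75 = 5.33 s.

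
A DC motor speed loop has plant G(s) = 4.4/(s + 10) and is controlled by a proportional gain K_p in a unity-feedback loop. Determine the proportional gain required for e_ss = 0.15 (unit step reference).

K_p = 12.9

Steady-state error for a unit step on this type-0 loop is 1/(1 + K_p·G(0)).
G(0) = 0.44. Require 1/(1 + K_p·0.44) = 0.15, so 1 + 0.44·K_p = 6.667.
K_p = (6.667 − 1)/0.44 = 12.9.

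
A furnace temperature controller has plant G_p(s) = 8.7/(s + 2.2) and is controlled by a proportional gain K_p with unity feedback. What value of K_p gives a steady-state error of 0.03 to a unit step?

K_p = 8.18

The loop is type 0, so e_ss(step) = 1/(1 + K_pos) with K_pos = K_p·G_p(0).
G_p(0) = 3.955. Require 1/(1 + K_p·3.955) = 0.03, so 1 + 3.955·K_p = 33.33.
K_p = (33.33 − 1)/3.955 = 8.18.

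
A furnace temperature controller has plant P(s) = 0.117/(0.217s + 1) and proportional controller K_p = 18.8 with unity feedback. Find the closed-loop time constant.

Closed loop: T(s) = K_p·P/(1+K_p·P) = 2.2/(0.217s + 1 + 2.2), with pole at s = −(1 + 2.2)/0.217 = −14.74.
Closed-loop time constant τ = 1/14.74 = 0.0678 s.

τ = 0.0678 s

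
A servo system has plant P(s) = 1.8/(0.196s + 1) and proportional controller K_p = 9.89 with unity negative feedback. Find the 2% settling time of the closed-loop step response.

T_s ≈ 0.0417 s

Closed loop: T(s) = K_p·P/(1+K_p·P) = 17.8/(0.196s + 1 + 17.8), with pole at s = −(1 + 17.8)/0.196 = −95.93.
τ = 1/95.93 = 0.01042 s, so 2% settling time ≈ 4τ = 0.0417 s.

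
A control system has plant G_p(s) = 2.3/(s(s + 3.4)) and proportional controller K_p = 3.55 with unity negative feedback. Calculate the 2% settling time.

The closed-loop denominator s² + 3.4s + 8.165 gives ω_n = √8.165 = 2.857 and ζ = 3.4/(2ω_n) = 0.5949.
2% settling time T_s ≈ 4/(ζω_n) = 4/1.7 = 2.35 s.

T_s ≈ 2.35 s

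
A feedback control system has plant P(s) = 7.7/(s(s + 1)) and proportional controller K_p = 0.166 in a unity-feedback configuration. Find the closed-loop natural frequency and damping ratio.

ω_n = 1.13 rad/s, ζ = 0.442

The closed-loop denominator is s(s+1) + 0.166·7.7 = s² + 1s + 1.278.
So ω_n² = 1.278 ⇒ ω_n = 1.131 rad/s, and ζ = 1/(2ω_n) = 0.442.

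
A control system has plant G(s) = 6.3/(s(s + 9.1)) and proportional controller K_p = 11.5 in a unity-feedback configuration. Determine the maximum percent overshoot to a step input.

13.7%

From 1 + K_pG(s) = 0: s² + 9.1s + 72.45 = 0 ⇒ ω_n = 8.512, ζ = 0.5346.
%OS = 100·exp(−πζ/√(1−ζ²)) = 100·exp(−π·0.5346/√0.7143) = 13.7%.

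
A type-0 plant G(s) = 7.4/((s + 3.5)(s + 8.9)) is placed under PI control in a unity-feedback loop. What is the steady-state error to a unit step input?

0

The PI controller's integrator makes the forward path type 1, so e_ss to a step is zero.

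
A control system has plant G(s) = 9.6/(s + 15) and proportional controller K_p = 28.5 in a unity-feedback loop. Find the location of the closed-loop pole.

s = -288.6

Closed-loop transfer function: T(s) = K_p·G(s)/(1 + K_p·G(s)) = 273.6/(s + 15 + 273.6) = 273.6/(s + 288.6).
The closed-loop pole is at s = −288.6.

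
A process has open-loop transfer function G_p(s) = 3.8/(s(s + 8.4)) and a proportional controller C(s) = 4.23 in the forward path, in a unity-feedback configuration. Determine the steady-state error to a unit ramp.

The loop has one pole at the origin (type 1). Velocity error constant K_v = lim_{s→0} s·C(s)G_p(s) = 4.23·3.8/8.4 = 1.914.
Steady-state error to a unit ramp: e_ss = 1/K_v = 0.523.

0.523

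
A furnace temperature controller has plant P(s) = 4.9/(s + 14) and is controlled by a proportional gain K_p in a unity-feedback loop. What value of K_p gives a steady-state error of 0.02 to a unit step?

Steady-state error for a unit step on this type-0 loop is 1/(1 + K_p·P(0)).
P(0) = 0.35. Require 1/(1 + K_p·0.35) = 0.02, so 1 + 0.35·K_p = 50.
K_p = (50 − 1)/0.35 = 140.

K_p = 140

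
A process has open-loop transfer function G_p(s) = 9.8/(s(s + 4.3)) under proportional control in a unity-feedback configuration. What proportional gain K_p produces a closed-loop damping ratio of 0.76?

K_p = 0.817

Closed-loop characteristic equation: s² + 4.3s + K_p·9.8 = 0.
So ω_n = √(9.8K_p) and 2ζω_n = 4.3, giving ζ = 4.3/(2√(9.8K_p)).
Setting ζ = 0.76: √(9.8K_p) = 4.3/(2·0.76) = 2.829, so K_p = 8.003/9.8 = 0.817.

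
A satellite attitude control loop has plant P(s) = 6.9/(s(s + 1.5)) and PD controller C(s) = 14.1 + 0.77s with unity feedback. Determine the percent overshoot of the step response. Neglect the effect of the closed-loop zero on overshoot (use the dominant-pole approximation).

31.5%

Forward path: (14.1 + 0.77s)·6.9/(s(s+1.5)). The closed-loop characteristic equation is s² + (1.5 + 6.9·0.77)s + 6.9·14.1 = 0.
That is s² + 6.813s + 97.29 = 0, so ω_n = 9.864 rad/s and ζ = 6.813/(2·9.864) = 0.3454.
%OS = 100·exp(−πζ/√(1−ζ²)) = 31.5%.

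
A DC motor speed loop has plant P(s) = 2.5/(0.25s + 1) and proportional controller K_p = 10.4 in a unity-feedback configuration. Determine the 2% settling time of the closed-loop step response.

T_s ≈ 0.037 s

Closed loop: T(s) = K_p·P/(1+K_p·P) = 26/(0.25s + 1 + 26), with pole at s = −(1 + 26)/0.25 = −108.
τ = 1/108 = 0.009259 s, so 2% settling time ≈ 4τ = 0.037 s.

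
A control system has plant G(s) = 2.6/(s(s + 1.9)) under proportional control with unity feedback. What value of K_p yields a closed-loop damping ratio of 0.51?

Closed-loop characteristic equation: s² + 1.9s + K_p·2.6 = 0.
So ω_n = √(2.6K_p) and 2ζω_n = 1.9, giving ζ = 1.9/(2√(2.6K_p)).
Setting ζ = 0.51: √(2.6K_p) = 1.9/(2·0.51) = 1.863, so K_p = 3.47/2.6 = 1.33.

K_p = 1.33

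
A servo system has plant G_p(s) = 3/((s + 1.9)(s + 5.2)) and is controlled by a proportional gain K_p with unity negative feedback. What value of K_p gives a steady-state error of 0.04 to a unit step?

K_p = 79

Steady-state error for a unit step on this type-0 loop is 1/(1 + K_p·G_p(0)).
G_p(0) = 0.3036. Require 1/(1 + K_p·0.3036) = 0.04, so 1 + 0.3036·K_p = 25.
K_p = (25 − 1)/0.3036 = 79.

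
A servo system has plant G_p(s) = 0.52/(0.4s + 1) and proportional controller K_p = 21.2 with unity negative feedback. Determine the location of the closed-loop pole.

s = -30.06

Closed loop: T(s) = K_p·G_p/(1+K_p·G_p) = 11.02/(0.4s + 1 + 11.02), with pole at s = −(1 + 11.02)/0.4 = −30.06.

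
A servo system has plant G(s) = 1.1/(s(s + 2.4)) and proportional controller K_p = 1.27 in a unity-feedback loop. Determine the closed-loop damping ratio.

1 + K_p·G(s) = 0 gives s² + 2.4s + 1.397 = 0.
Matching s² + 2ζω_n s + ω_n²: ω_n = √1.397 = 1.182 rad/s and 2ζω_n = 2.4, so ζ = 2.4/(2·1.182) = 1.02.

ζ = 1.02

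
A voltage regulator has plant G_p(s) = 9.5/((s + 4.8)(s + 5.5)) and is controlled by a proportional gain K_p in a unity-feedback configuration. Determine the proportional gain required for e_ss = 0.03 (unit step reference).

K_p = 89.9

Steady-state error for a unit step on this type-0 loop is 1/(1 + K_p·G_p(0)).
G_p(0) = 0.3598. Require 1/(1 + K_p·0.3598) = 0.03, so 1 + 0.3598·K_p = 33.33.
K_p = (33.33 − 1)/0.3598 = 89.9.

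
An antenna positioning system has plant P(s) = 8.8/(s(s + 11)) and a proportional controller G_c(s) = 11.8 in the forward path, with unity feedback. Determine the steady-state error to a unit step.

0

The open loop G_c(s)P(s) has a pole at the origin (type 1), so the static position error constant is infinite and e_ss = 1/(1+∞) = 0.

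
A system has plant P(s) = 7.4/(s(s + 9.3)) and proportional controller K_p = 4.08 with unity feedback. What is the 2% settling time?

T_s ≈ 0.86 s

Closed-loop characteristic equation: s² + 9.3s + 30.19 = 0, so ω_n = 5.495 rad/s and ζ = 9.3/(2·5.495) = 0.8463.
2% settling time T_s ≈ 4/(ζω_n) = 4/4.65 = 0.86 s.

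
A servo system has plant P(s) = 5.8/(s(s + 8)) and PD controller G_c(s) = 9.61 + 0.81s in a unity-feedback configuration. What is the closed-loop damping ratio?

Forward path: (9.61 + 0.81s)·5.8/(s(s+8)). The closed-loop characteristic equation is s² + (8 + 5.8·0.81)s + 5.8·9.61 = 0.
That is s² + 12.7s + 55.74 = 0, so ω_n = 7.466 rad/s and ζ = 12.7/(2·7.466) = 0.8504.

ζ = 0.85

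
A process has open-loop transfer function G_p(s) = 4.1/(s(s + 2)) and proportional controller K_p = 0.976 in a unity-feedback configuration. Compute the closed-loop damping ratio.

ζ = 0.5

With unity feedback the closed-loop characteristic equation is s² + 2s + 0.976·4.1 = s² + 2s + 4.002 = 0.
Matching s² + 2ζω_n s + ω_n²: ω_n = √4.002 = 2 rad/s and 2ζω_n = 2, so ζ = 2/(2·2) = 0.5.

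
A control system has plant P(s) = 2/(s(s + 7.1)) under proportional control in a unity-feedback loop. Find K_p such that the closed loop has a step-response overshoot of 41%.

K_p = 84.5

From %OS = 100·exp(−πζ/√(1−ζ²)) = 41%, ζ = −ln(0.41)/√(π²+ln²(0.41)) = 0.273.
Characteristic equation s² + 7.1s + 2K_p = 0 gives ζ = 7.1/(2√(2K_p)).
Setting ζ = 0.273: √(2K_p) = 7.1/(2·0.273) = 13, so K_p = 169.1/2 = 84.5.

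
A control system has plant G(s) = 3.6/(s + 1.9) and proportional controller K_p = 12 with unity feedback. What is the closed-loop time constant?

Closed-loop transfer function: T(s) = K_p·G(s)/(1 + K_p·G(s)) = 43.2/(s + 1.9 + 43.2) = 43.2/(s + 45.1).
Time constant τ = 1/45.1 = 0.0222 s.

τ = 0.0222 s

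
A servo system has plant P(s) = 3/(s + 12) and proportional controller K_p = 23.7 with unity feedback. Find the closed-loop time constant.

τ = 0.012 s

Closed-loop transfer function: T(s) = K_p·P(s)/(1 + K_p·P(s)) = 71.1/(s + 12 + 71.1) = 71.1/(s + 83.1).
Time constant τ = 1/83.1 = 0.012 s.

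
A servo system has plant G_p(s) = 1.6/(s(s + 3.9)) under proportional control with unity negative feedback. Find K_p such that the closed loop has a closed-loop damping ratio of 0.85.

K_p = 3.29

Closed-loop characteristic equation: s² + 3.9s + K_p·1.6 = 0.
So ω_n = √(1.6K_p) and 2ζω_n = 3.9, giving ζ = 3.9/(2√(1.6K_p)).
Setting ζ = 0.85: √(1.6K_p) = 3.9/(2·0.85) = 2.294, so K_p = 5.263/1.6 = 3.29.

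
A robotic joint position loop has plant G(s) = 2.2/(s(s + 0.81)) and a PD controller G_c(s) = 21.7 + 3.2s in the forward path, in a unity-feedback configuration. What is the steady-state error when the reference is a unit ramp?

The loop has one pole at the origin (type 1). Velocity error constant K_v = lim_{s→0} s·G_c(s)G(s) = 21.7·2.2/0.81 = 58.94.
Steady-state error to a unit ramp: e_ss = 1/K_v = 0.017.

0.017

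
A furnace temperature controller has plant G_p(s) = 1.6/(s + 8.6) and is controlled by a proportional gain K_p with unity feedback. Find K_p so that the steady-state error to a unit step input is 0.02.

Steady-state error for a unit step on this type-0 loop is 1/(1 + K_p·G_p(0)).
G_p(0) = 0.186. Require 1/(1 + K_p·0.186) = 0.02, so 1 + 0.186·K_p = 50.
K_p = (50 − 1)/0.186 = 263.

K_p = 263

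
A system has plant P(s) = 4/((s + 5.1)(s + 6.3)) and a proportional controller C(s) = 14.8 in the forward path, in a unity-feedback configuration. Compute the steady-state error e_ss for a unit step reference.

The loop is type 0. Static position error constant K_pos = C(0)·P(0) = 14.8·0.1245 = 1.843.
Steady-state error to a unit step: e_ss = 1/(1+K_pos) = 1/2.843 = 0.352.

0.352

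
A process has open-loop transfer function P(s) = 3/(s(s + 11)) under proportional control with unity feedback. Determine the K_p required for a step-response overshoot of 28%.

K_p = 71.5

From %OS = 100·exp(−πζ/√(1−ζ²)) = 28%, ζ = −ln(0.28)/√(π²+ln²(0.28)) = 0.3755.
Characteristic equation s² + 11s + 3K_p = 0 gives ζ = 11/(2√(3K_p)).
Setting ζ = 0.3755: √(3K_p) = 11/(2·0.3755) = 14.65, so K_p = 214.5/3 = 71.5.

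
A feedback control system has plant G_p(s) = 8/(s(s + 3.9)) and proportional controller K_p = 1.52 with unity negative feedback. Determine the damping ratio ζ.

1 + K_p·G_p(s) = 0 gives s² + 3.9s + 12.16 = 0.
Matching s² + 2ζω_n s + ω_n²: ω_n = √12.16 = 3.487 rad/s and 2ζω_n = 3.9, so ζ = 3.9/(2·3.487) = 0.559.

ζ = 0.559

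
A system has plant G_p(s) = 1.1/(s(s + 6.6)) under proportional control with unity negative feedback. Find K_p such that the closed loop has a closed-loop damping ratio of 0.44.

Closed-loop characteristic equation: s² + 6.6s + K_p·1.1 = 0.
So ω_n = √(1.1K_p) and 2ζω_n = 6.6, giving ζ = 6.6/(2√(1.1K_p)).
Setting ζ = 0.44: √(1.1K_p) = 6.6/(2·0.44) = 7.5, so K_p = 56.25/1.1 = 51.1.

K_p = 51.1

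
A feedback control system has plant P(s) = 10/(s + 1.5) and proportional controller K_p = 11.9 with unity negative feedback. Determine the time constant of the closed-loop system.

τ = 0.0083 s

Closed-loop transfer function: T(s) = K_p·P(s)/(1 + K_p·P(s)) = 119/(s + 1.5 + 119) = 119/(s + 120.5).
Time constant τ = 1/120.5 = 0.0083 s.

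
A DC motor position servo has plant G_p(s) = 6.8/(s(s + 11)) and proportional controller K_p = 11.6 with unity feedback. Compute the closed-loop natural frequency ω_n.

With unity feedback the closed-loop characteristic equation is s² + 11s + 11.6·6.8 = s² + 11s + 78.88 = 0.
Matching s² + 2ζω_n s + ω_n²: ω_n = √78.88 = 8.881 rad/s and 2ζω_n = 11, so ζ = 11/(2·8.881) = 0.619.

ω_n = 8.88 rad/s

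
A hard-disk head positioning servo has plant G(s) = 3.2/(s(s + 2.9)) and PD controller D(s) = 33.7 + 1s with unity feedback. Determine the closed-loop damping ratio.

ζ = 0.294

Forward path: (33.7 + 1s)·3.2/(s(s+2.9)). The closed-loop characteristic equation is s² + (2.9 + 3.2·1)s + 3.2·33.7 = 0.
That is s² + 6.1s + 107.8 = 0, so ω_n = 10.38 rad/s and ζ = 6.1/(2·10.38) = 0.2937.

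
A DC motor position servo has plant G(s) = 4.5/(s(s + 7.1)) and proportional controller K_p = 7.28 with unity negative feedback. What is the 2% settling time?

The closed-loop denominator s² + 7.1s + 32.76 gives ω_n = √32.76 = 5.724 and ζ = 7.1/(2ω_n) = 0.6202.
2% settling time T_s ≈ 4/(ζω_n) = 4/3.55 = 1.13 s.

T_s ≈ 1.13 s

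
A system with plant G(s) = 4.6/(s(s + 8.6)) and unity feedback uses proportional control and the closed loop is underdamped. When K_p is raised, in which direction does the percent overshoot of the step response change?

ζ = 8.6/(2√(4.6K_p)) decreases as K_p grows; lower damping means more overshoot.

increase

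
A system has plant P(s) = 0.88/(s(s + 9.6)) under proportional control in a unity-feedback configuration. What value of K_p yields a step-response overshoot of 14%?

From %OS = 100·exp(−πζ/√(1−ζ²)) = 14%, ζ = −ln(0.14)/√(π²+ln²(0.14)) = 0.5305.
Characteristic equation s² + 9.6s + 0.88K_p = 0 gives ζ = 9.6/(2√(0.88K_p)).
Setting ζ = 0.5305: √(0.88K_p) = 9.6/(2·0.5305) = 9.048, so K_p = 81.87/0.88 = 93.

K_p = 93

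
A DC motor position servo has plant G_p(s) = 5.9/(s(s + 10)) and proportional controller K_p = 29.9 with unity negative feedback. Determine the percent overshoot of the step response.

Closed-loop characteristic equation: s² + 10s + 176.4 = 0, so ω_n = 13.28 rad/s and ζ = 10/(2·13.28) = 0.3765.
%OS = 100·exp(−πζ/√(1−ζ²)) = 100·exp(−π·0.3765/√0.8583) = 27.9%.

27.9%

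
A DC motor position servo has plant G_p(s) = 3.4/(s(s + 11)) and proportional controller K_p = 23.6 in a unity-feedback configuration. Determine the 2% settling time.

T_s ≈ 0.727 s

From 1 + K_pG_p(s) = 0: s² + 11s + 80.24 = 0 ⇒ ω_n = 8.958, ζ = 0.614.
2% settling time T_s ≈ 4/(ζω_n) = 4/5.5 = 0.727 s.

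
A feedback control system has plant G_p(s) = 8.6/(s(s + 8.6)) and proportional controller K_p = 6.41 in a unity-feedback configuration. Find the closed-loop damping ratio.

ζ = 0.579

With unity feedback the closed-loop characteristic equation is s² + 8.6s + 6.41·8.6 = s² + 8.6s + 55.13 = 0.
Matching s² + 2ζω_n s + ω_n²: ω_n = √55.13 = 7.425 rad/s and 2ζω_n = 8.6, so ζ = 8.6/(2·7.425) = 0.579.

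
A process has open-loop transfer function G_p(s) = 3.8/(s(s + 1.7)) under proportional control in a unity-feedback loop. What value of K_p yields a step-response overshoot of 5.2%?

From %OS = 100·exp(−πζ/√(1−ζ²)) = 5.2%, ζ = −ln(0.052)/√(π²+ln²(0.052)) = 0.6853.
Characteristic equation s² + 1.7s + 3.8K_p = 0 gives ζ = 1.7/(2√(3.8K_p)).
Setting ζ = 0.6853: √(3.8K_p) = 1.7/(2·0.6853) = 1.24, so K_p = 1.538/3.8 = 0.405.

K_p = 0.405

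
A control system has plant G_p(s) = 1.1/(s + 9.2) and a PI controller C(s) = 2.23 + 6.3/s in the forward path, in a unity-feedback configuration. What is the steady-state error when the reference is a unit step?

The open loop C(s)G_p(s) has a pole at the origin (type 1), so the static position error constant is infinite and e_ss = 1/(1+∞) = 0.

0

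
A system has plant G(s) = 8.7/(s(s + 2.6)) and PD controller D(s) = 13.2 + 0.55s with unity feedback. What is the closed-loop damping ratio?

ζ = 0.345

Forward path: (13.2 + 0.55s)·8.7/(s(s+2.6)). The closed-loop characteristic equation is s² + (2.6 + 8.7·0.55)s + 8.7·13.2 = 0.
That is s² + 7.385s + 114.8 = 0, so ω_n = 10.72 rad/s and ζ = 7.385/(2·10.72) = 0.3446.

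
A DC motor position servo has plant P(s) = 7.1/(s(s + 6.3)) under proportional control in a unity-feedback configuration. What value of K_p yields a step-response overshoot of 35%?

From %OS = 100·exp(−πζ/√(1−ζ²)) = 35%, ζ = −ln(0.35)/√(π²+ln²(0.35)) = 0.3169.
Characteristic equation s² + 6.3s + 7.1K_p = 0 gives ζ = 6.3/(2√(7.1K_p)).
Setting ζ = 0.3169: √(7.1K_p) = 6.3/(2·0.3169) = 9.939, so K_p = 98.78/7.1 = 13.9.

K_p = 13.9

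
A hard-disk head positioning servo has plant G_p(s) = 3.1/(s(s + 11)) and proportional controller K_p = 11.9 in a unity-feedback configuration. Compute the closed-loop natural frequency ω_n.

ω_n = 6.07 rad/s

The closed-loop denominator is s(s+11) + 11.9·3.1 = s² + 11s + 36.89.
Matching s² + 2ζω_n s + ω_n²: ω_n = √36.89 = 6.074 rad/s and 2ζω_n = 11, so ζ = 11/(2·6.074) = 0.906.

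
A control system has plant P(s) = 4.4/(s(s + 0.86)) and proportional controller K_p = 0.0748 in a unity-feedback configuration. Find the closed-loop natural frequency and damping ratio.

ω_n = 0.574 rad/s, ζ = 0.75

1 + K_p·P(s) = 0 gives s² + 0.86s + 0.3291 = 0.
Matching s² + 2ζω_n s + ω_n²: ω_n = √0.3291 = 0.5737 rad/s and 2ζω_n = 0.86, so ζ = 0.86/(2·0.5737) = 0.75.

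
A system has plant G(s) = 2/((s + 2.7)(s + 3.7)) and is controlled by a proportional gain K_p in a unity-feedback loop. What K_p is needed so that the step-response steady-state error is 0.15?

The loop is type 0, so e_ss(step) = 1/(1 + K_pos) with K_pos = K_p·G(0).
G(0) = 0.2002. Require 1/(1 + K_p·0.2002) = 0.15, so 1 + 0.2002·K_p = 6.667.
K_p = (6.667 − 1)/0.2002 = 28.3.

K_p = 28.3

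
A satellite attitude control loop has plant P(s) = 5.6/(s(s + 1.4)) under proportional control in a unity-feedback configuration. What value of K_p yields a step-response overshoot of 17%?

K_p = 0.363

From %OS = 100·exp(−πζ/√(1−ζ²)) = 17%, ζ = −ln(0.17)/√(π²+ln²(0.17)) = 0.4913.
Characteristic equation s² + 1.4s + 5.6K_p = 0 gives ζ = 1.4/(2√(5.6K_p)).
Setting ζ = 0.4913: √(5.6K_p) = 1.4/(2·0.4913) = 1.425, so K_p = 2.03/5.6 = 0.363.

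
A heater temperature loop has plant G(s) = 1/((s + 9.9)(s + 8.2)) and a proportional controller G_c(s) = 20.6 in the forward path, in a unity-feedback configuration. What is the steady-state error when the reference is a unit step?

The loop is type 0. Static position error constant K_pos = G_c(0)·G(0) = 20.6·0.01232 = 0.2538.
Steady-state error to a unit step: e_ss = 1/(1+K_pos) = 1/1.254 = 0.798.

0.798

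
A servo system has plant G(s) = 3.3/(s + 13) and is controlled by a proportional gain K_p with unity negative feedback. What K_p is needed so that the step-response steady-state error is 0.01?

K_p = 390

Steady-state error for a unit step on this type-0 loop is 1/(1 + K_p·G(0)).
G(0) = 0.2538. Require 1/(1 + K_p·0.2538) = 0.01, so 1 + 0.2538·K_p = 100.
K_p = (100 − 1)/0.2538 = 390.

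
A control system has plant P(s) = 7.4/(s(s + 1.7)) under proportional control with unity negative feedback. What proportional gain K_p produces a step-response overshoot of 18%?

K_p = 0.425

From %OS = 100·exp(−πζ/√(1−ζ²)) = 18%, ζ = −ln(0.18)/√(π²+ln²(0.18)) = 0.4791.
Characteristic equation s² + 1.7s + 7.4K_p = 0 gives ζ = 1.7/(2√(7.4K_p)).
Setting ζ = 0.4791: √(7.4K_p) = 1.7/(2·0.4791) = 1.774, so K_p = 3.147/7.4 = 0.425.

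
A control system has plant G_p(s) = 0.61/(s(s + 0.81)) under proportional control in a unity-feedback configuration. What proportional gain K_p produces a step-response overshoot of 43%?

K_p = 3.99

From %OS = 100·exp(−πζ/√(1−ζ²)) = 43%, ζ = −ln(0.43)/√(π²+ln²(0.43)) = 0.2594.
Characteristic equation s² + 0.81s + 0.61K_p = 0 gives ζ = 0.81/(2√(0.61K_p)).
Setting ζ = 0.2594: √(0.61K_p) = 0.81/(2·0.2594) = 1.561, so K_p = 2.437/0.61 = 3.99.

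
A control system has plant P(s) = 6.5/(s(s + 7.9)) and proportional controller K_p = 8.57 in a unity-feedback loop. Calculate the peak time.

The closed-loop denominator s² + 7.9s + 55.7 gives ω_n = √55.7 = 7.464 and ζ = 7.9/(2ω_n) = 0.5292.
Damped frequency ω_d = ω_n√(1−ζ²) = 6.333 rad/s, so peak time T_p = π/ω_d = 0.496 s.

T_p = 0.496 s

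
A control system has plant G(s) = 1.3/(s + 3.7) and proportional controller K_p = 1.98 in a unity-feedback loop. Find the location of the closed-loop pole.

s = -6.274

Closed-loop transfer function: T(s) = K_p·G(s)/(1 + K_p·G(s)) = 2.574/(s + 3.7 + 2.574) = 2.574/(s + 6.274).
The closed-loop pole is at s = −6.274.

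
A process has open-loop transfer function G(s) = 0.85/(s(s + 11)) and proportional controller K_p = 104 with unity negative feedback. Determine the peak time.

T_p = 0.412 s

The closed-loop denominator s² + 11s + 88.4 gives ω_n = √88.4 = 9.402 and ζ = 11/(2ω_n) = 0.585.
Damped frequency ω_d = ω_n√(1−ζ²) = 7.626 rad/s, so peak time T_p = π/ω_d = 0.412 s.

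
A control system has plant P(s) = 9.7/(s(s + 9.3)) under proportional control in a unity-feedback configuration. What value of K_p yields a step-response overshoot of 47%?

K_p = 40.8

From %OS = 100·exp(−πζ/√(1−ζ²)) = 47%, ζ = −ln(0.47)/√(π²+ln²(0.47)) = 0.2337.
Characteristic equation s² + 9.3s + 9.7K_p = 0 gives ζ = 9.3/(2√(9.7K_p)).
Setting ζ = 0.2337: √(9.7K_p) = 9.3/(2·0.2337) = 19.9, so K_p = 396/9.7 = 40.8.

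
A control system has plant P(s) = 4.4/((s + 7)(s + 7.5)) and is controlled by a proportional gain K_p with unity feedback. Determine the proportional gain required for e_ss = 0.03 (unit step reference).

Steady-state error for a unit step on this type-0 loop is 1/(1 + K_p·P(0)).
P(0) = 0.08381. Require 1/(1 + K_p·0.08381) = 0.03, so 1 + 0.08381·K_p = 33.33.
K_p = (33.33 − 1)/0.08381 = 386.

K_p = 386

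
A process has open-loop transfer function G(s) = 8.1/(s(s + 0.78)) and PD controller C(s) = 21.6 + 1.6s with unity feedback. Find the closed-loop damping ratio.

Forward path: (21.6 + 1.6s)·8.1/(s(s+0.78)). The closed-loop characteristic equation is s² + (0.78 + 8.1·1.6)s + 8.1·21.6 = 0.
That is s² + 13.74s + 175 = 0, so ω_n = 13.23 rad/s and ζ = 13.74/(2·13.23) = 0.5194.

ζ = 0.519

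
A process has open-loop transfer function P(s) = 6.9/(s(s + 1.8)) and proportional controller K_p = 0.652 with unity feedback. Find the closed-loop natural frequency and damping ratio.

1 + K_p·P(s) = 0 gives s² + 1.8s + 4.499 = 0.
So ω_n² = 4.499 ⇒ ω_n = 2.121 rad/s, and ζ = 1.8/(2ω_n) = 0.424.

ω_n = 2.12 rad/s, ζ = 0.424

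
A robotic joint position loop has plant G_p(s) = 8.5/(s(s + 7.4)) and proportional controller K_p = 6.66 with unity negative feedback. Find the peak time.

T_p = 0.48 s

From 1 + K_pG_p(s) = 0: s² + 7.4s + 56.61 = 0 ⇒ ω_n = 7.524, ζ = 0.4918.
Damped frequency ω_d = ω_n√(1−ζ²) = 6.551 rad/s, so peak time T_p = π/ω_d = 0.48 s.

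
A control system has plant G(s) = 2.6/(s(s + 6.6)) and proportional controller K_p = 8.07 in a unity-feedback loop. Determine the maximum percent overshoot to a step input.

The closed-loop denominator s² + 6.6s + 20.98 gives ω_n = √20.98 = 4.581 and ζ = 6.6/(2ω_n) = 0.7204.
%OS = 100·exp(−πζ/√(1−ζ²)) = 100·exp(−π·0.7204/√0.481) = 3.83%.

3.83%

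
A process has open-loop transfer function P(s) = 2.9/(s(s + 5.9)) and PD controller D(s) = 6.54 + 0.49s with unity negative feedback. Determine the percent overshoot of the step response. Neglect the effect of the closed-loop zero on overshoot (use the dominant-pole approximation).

Forward path: (6.54 + 0.49s)·2.9/(s(s+5.9)). The closed-loop characteristic equation is s² + (5.9 + 2.9·0.49)s + 2.9·6.54 = 0.
That is s² + 7.321s + 18.97 = 0, so ω_n = 4.355 rad/s and ζ = 7.321/(2·4.355) = 0.8405.
%OS = 100·exp(−πζ/√(1−ζ²)) = 0.764%.

0.764%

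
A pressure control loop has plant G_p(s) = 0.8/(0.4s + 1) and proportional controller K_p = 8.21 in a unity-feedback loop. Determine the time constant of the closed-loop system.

Closed loop: T(s) = K_p·G_p/(1+K_p·G_p) = 6.568/(0.4s + 1 + 6.568), with pole at s = −(1 + 6.568)/0.4 = −18.92.
Closed-loop time constant τ = 1/18.92 = 0.0529 s.

τ = 0.0529 s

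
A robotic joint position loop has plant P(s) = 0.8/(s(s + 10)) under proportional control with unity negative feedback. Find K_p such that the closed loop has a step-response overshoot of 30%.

From %OS = 100·exp(−πζ/√(1−ζ²)) = 30%, ζ = −ln(0.3)/√(π²+ln²(0.3)) = 0.3579.
Characteristic equation s² + 10s + 0.8K_p = 0 gives ζ = 10/(2√(0.8K_p)).
Setting ζ = 0.3579: √(0.8K_p) = 10/(2·0.3579) = 13.97, so K_p = 195.2/0.8 = 244.

K_p = 244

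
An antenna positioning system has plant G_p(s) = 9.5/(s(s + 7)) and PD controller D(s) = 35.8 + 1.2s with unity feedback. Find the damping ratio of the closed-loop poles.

ζ = 0.499

Forward path: (35.8 + 1.2s)·9.5/(s(s+7)). The closed-loop characteristic equation is s² + (7 + 9.5·1.2)s + 9.5·35.8 = 0.
That is s² + 18.4s + 340.1 = 0, so ω_n = 18.44 rad/s and ζ = 18.4/(2·18.44) = 0.4989.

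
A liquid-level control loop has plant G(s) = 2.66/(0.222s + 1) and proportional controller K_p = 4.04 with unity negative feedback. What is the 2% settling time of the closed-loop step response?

Closed loop: T(s) = K_p·G/(1+K_p·G) = 10.75/(0.222s + 1 + 10.75), with pole at s = −(1 + 10.75)/0.222 = −52.91.
τ = 1/52.91 = 0.0189 s, so 2% settling time ≈ 4τ = 0.0756 s.

T_s ≈ 0.0756 s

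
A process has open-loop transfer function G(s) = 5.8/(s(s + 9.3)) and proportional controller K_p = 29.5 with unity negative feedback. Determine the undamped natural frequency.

1 + K_p·G(s) = 0 gives s² + 9.3s + 171.1 = 0.
Matching s² + 2ζω_n s + ω_n²: ω_n = √171.1 = 13.08 rad/s and 2ζω_n = 9.3, so ζ = 9.3/(2·13.08) = 0.355.

ω_n = 13.1 rad/s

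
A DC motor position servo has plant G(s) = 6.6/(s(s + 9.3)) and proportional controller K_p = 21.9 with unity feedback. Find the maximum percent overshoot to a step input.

The closed-loop denominator s² + 9.3s + 144.5 gives ω_n = √144.5 = 12.02 and ζ = 9.3/(2ω_n) = 0.3868.
%OS = 100·exp(−πζ/√(1−ζ²)) = 100·exp(−π·0.3868/√0.8504) = 26.8%.

26.8%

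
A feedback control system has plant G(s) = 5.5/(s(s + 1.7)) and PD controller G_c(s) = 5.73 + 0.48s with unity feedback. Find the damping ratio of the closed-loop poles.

Forward path: (5.73 + 0.48s)·5.5/(s(s+1.7)). The closed-loop characteristic equation is s² + (1.7 + 5.5·0.48)s + 5.5·5.73 = 0.
That is s² + 4.34s + 31.52 = 0, so ω_n = 5.614 rad/s and ζ = 4.34/(2·5.614) = 0.3865.

ζ = 0.387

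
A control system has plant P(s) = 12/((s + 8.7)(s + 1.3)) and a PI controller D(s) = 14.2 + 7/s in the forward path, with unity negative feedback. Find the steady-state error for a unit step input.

0

The open loop D(s)P(s) has a pole at the origin (type 1), so the static position error constant is infinite and e_ss = 1/(1+∞) = 0.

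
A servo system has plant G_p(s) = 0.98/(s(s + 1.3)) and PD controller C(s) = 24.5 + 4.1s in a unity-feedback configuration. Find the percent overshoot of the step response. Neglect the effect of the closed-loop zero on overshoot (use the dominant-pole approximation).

Forward path: (24.5 + 4.1s)·0.98/(s(s+1.3)). The closed-loop characteristic equation is s² + (1.3 + 0.98·4.1)s + 0.98·24.5 = 0.
That is s² + 5.318s + 24.01 = 0, so ω_n = 4.9 rad/s and ζ = 5.318/(2·4.9) = 0.5427.
%OS = 100·exp(−πζ/√(1−ζ²)) = 13.1%.

13.1%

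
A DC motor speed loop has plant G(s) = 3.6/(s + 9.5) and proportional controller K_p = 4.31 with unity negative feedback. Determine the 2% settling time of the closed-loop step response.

T_s ≈ 0.16 s

Closed-loop transfer function: T(s) = K_p·G(s)/(1 + K_p·G(s)) = 15.52/(s + 9.5 + 15.52) = 15.52/(s + 25.02).
Time constant τ = 1/25.02 = 0.03997 s, so the 2% settling time is about 4τ = 0.16 s.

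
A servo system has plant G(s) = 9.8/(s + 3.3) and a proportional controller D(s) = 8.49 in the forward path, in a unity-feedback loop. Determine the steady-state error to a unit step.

0.0381

The loop is type 0. Static position error constant K_pos = D(0)·G(0) = 8.49·2.97 = 25.21.
Steady-state error to a unit step: e_ss = 1/(1+K_pos) = 1/26.21 = 0.0381.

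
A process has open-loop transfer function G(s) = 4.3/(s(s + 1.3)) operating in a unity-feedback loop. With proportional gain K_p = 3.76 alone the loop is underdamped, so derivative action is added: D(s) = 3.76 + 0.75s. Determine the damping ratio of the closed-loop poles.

Forward path: (3.76 + 0.75s)·4.3/(s(s+1.3)). The closed-loop characteristic equation is s² + (1.3 + 4.3·0.75)s + 4.3·3.76 = 0.
That is s² + 4.525s + 16.17 = 0, so ω_n = 4.021 rad/s and ζ = 4.525/(2·4.021) = 0.5627.

ζ = 0.563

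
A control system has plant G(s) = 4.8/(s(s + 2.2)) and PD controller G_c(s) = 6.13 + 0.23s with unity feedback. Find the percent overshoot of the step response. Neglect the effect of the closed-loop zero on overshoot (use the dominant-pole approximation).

Forward path: (6.13 + 0.23s)·4.8/(s(s+2.2)). The closed-loop characteristic equation is s² + (2.2 + 4.8·0.23)s + 4.8·6.13 = 0.
That is s² + 3.304s + 29.42 = 0, so ω_n = 5.424 rad/s and ζ = 3.304/(2·5.424) = 0.3046.
%OS = 100·exp(−πζ/√(1−ζ²)) = 36.6%.

36.6%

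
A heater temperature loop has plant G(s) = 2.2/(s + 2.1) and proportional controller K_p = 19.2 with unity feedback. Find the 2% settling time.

T_s ≈ 0.0902 s

Closed-loop transfer function: T(s) = K_p·G(s)/(1 + K_p·G(s)) = 42.24/(s + 2.1 + 42.24) = 42.24/(s + 44.34).
Time constant τ = 1/44.34 = 0.02255 s, so the 2% settling time is about 4τ = 0.0902 s.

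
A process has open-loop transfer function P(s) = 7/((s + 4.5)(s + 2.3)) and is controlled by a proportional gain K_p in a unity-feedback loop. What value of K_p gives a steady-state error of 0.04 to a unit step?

K_p = 35.5

Steady-state error for a unit step on this type-0 loop is 1/(1 + K_p·P(0)).
P(0) = 0.6763. Require 1/(1 + K_p·0.6763) = 0.04, so 1 + 0.6763·K_p = 25.
K_p = (25 − 1)/0.6763 = 35.5.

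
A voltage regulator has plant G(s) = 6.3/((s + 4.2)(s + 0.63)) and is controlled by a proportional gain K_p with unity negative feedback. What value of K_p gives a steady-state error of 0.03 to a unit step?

Steady-state error for a unit step on this type-0 loop is 1/(1 + K_p·G(0)).
G(0) = 2.381. Require 1/(1 + K_p·2.381) = 0.03, so 1 + 2.381·K_p = 33.33.
K_p = (33.33 − 1)/2.381 = 13.6.

K_p = 13.6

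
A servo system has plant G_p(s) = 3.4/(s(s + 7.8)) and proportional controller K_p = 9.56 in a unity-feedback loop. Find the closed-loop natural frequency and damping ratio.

ω_n = 5.7 rad/s, ζ = 0.684

With unity feedback the closed-loop characteristic equation is s² + 7.8s + 9.56·3.4 = s² + 7.8s + 32.5 = 0.
So ω_n² = 32.5 ⇒ ω_n = 5.701 rad/s, and ζ = 7.8/(2ω_n) = 0.684.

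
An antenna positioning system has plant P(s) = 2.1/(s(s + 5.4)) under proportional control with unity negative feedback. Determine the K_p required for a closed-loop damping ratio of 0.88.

K_p = 4.48

Closed-loop characteristic equation: s² + 5.4s + K_p·2.1 = 0.
So ω_n = √(2.1K_p) and 2ζω_n = 5.4, giving ζ = 5.4/(2√(2.1K_p)).
Setting ζ = 0.88: √(2.1K_p) = 5.4/(2·0.88) = 3.068, so K_p = 9.414/2.1 = 4.48.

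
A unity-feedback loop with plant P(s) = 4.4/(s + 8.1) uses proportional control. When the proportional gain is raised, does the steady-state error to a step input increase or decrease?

The position error constant K_pos = K_p·P(0) grows with K_p, and e_ss = 1/(1+K_pos) falls.

decrease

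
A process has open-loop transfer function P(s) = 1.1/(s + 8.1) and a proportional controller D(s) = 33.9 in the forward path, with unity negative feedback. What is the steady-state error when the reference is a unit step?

The loop is type 0. Static position error constant K_pos = D(0)·P(0) = 33.9·0.1358 = 4.604.
Steady-state error to a unit step: e_ss = 1/(1+K_pos) = 1/5.604 = 0.178.

0.178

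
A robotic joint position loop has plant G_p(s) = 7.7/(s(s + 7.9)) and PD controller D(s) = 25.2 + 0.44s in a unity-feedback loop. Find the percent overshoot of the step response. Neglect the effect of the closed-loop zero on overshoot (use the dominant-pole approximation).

24.9%

Forward path: (25.2 + 0.44s)·7.7/(s(s+7.9)). The closed-loop characteristic equation is s² + (7.9 + 7.7·0.44)s + 7.7·25.2 = 0.
That is s² + 11.29s + 194 = 0, so ω_n = 13.93 rad/s and ζ = 11.29/(2·13.93) = 0.4052.
%OS = 100·exp(−πζ/√(1−ζ²)) = 24.9%.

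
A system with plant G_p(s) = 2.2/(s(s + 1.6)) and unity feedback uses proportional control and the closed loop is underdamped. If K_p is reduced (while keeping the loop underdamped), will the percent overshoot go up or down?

decrease

ζ = 1.6/(2√(2.2K_p)) rises as K_p falls; higher damping means less overshoot.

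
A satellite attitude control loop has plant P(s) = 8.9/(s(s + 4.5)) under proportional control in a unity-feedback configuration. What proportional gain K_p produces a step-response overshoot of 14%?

K_p = 2.02

From %OS = 100·exp(−πζ/√(1−ζ²)) = 14%, ζ = −ln(0.14)/√(π²+ln²(0.14)) = 0.5305.
Characteristic equation s² + 4.5s + 8.9K_p = 0 gives ζ = 4.5/(2√(8.9K_p)).
Setting ζ = 0.5305: √(8.9K_p) = 4.5/(2·0.5305) = 4.241, so K_p = 17.99/8.9 = 2.02.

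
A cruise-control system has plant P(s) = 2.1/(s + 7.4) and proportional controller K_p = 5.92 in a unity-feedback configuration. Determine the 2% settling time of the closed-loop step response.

Closed-loop transfer function: T(s) = K_p·P(s)/(1 + K_p·P(s)) = 12.43/(s + 7.4 + 12.43) = 12.43/(s + 19.83).
Time constant τ = 1/19.83 = 0.05042 s, so the 2% settling time is about 4τ = 0.202 s.

T_s ≈ 0.202 s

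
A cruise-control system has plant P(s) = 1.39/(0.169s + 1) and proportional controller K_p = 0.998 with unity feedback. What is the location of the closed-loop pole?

s = -14.13

Closed loop: T(s) = K_p·P/(1+K_p·P) = 1.387/(0.169s + 1 + 1.387), with pole at s = −(1 + 1.387)/0.169 = −14.13.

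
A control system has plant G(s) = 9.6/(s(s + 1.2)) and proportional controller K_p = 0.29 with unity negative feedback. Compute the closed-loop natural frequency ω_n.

The closed-loop denominator is s(s+1.2) + 0.29·9.6 = s² + 1.2s + 2.784.
Matching s² + 2ζω_n s + ω_n²: ω_n = √2.784 = 1.669 rad/s and 2ζω_n = 1.2, so ζ = 1.2/(2·1.669) = 0.36.

ω_n = 1.67 rad/s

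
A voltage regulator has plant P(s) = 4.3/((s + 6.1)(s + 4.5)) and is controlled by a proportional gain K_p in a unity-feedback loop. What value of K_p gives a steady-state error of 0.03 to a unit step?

K_p = 206

Steady-state error for a unit step on this type-0 loop is 1/(1 + K_p·P(0)).
P(0) = 0.1566. Require 1/(1 + K_p·0.1566) = 0.03, so 1 + 0.1566·K_p = 33.33.
K_p = (33.33 − 1)/0.1566 = 206.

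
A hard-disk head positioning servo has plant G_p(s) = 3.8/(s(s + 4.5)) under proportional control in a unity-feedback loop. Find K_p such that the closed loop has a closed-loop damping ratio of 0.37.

K_p = 9.73

Closed-loop characteristic equation: s² + 4.5s + K_p·3.8 = 0.
So ω_n = √(3.8K_p) and 2ζω_n = 4.5, giving ζ = 4.5/(2√(3.8K_p)).
Setting ζ = 0.37: √(3.8K_p) = 4.5/(2·0.37) = 6.081, so K_p = 36.98/3.8 = 9.73.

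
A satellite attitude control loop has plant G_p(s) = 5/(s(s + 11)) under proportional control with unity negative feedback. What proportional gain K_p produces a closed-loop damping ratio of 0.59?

K_p = 17.4

Closed-loop characteristic equation: s² + 11s + K_p·5 = 0.
So ω_n = √(5K_p) and 2ζω_n = 11, giving ζ = 11/(2√(5K_p)).
Setting ζ = 0.59: √(5K_p) = 11/(2·0.59) = 9.322, so K_p = 86.9/5 = 17.4.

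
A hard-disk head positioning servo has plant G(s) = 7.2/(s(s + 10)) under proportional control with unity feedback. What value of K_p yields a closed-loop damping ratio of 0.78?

K_p = 5.71

Closed-loop characteristic equation: s² + 10s + K_p·7.2 = 0.
So ω_n = √(7.2K_p) and 2ζω_n = 10, giving ζ = 10/(2√(7.2K_p)).
Setting ζ = 0.78: √(7.2K_p) = 10/(2·0.78) = 6.41, so K_p = 41.09/7.2 = 5.71.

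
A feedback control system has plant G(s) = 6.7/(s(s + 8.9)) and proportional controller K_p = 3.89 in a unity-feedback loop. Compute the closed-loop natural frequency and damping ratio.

1 + K_p·G(s) = 0 gives s² + 8.9s + 26.06 = 0.
Matching s² + 2ζω_n s + ω_n²: ω_n = √26.06 = 5.105 rad/s and 2ζω_n = 8.9, so ζ = 8.9/(2·5.105) = 0.872.

ω_n = 5.11 rad/s, ζ = 0.872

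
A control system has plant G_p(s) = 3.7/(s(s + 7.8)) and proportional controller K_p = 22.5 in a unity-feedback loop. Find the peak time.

T_p = 0.381 s

From 1 + K_pG_p(s) = 0: s² + 7.8s + 83.25 = 0 ⇒ ω_n = 9.124, ζ = 0.4274.
Damped frequency ω_d = ω_n√(1−ζ²) = 8.249 rad/s, so peak time T_p = π/ω_d = 0.381 s.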